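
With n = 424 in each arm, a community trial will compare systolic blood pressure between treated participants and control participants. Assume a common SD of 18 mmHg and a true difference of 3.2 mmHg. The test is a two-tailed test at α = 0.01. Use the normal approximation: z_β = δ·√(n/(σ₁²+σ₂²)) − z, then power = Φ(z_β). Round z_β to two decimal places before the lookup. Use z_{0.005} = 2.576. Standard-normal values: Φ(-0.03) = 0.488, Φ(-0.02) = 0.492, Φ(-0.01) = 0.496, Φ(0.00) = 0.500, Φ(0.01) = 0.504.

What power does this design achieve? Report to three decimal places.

z_β = δ·√(n/(σ₁²+σ₂²)) − z_{α/2}
    = 3.2 · √(424/648) − 2.576
    = 3.2 · 0.80890 − 2.576
    = 2.5885 − 2.576 = 0.0125 → 0.01
Power = Φ(0.01) = 0.504.

Power ≈ 0.504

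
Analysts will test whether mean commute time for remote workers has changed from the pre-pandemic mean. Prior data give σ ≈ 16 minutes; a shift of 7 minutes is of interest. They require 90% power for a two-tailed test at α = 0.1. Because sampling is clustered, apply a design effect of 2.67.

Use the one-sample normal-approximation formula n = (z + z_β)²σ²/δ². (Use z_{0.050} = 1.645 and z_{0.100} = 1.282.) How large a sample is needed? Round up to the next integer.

n = (z_{α/2} + z_β)² · σ² / δ²
  = (1.645 + 1.282)² · 16² / 7²
  = 8.5673 · 256 / 49
  = 44.76
Design effect: 2.67 × 44.76 = 119.51.
Round up → n = 120.

n = 120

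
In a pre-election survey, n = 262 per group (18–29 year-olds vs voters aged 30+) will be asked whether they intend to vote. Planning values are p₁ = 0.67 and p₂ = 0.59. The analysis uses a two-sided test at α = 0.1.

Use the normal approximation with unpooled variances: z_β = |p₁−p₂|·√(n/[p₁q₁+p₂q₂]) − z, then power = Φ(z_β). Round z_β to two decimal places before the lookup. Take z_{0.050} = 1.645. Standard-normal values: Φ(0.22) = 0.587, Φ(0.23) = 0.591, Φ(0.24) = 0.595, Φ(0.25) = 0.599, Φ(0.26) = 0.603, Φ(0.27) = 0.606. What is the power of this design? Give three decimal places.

z_β = |p₁−p₂|·√(n/[p₁q₁+p₂q₂]) − z_{α/2}
    = 0.08 · √(262/0.4630) − 1.645
    = 0.08 · 23.7881 − 1.645
    = 1.9030 − 1.645 = 0.2580 → 0.26
Power = Φ(0.26) = 0.603.

Power ≈ 0.603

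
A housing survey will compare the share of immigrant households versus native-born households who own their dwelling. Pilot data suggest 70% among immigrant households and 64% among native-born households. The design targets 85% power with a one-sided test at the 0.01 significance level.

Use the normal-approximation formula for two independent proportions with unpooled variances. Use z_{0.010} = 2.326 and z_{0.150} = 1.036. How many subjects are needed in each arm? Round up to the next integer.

n = (z_α + z_β)² · [p₁(1−p₁) + p₂(1−p₂)] / (p₁ − p₂)²
  = (2.326 + 1.036)² · (0.70·0.30 + 0.64·0.36) / (0.06)²
  = (3.362)² · (0.2100 + 0.2304) / 0.0036
  = 11.3030 · 0.4404 / 0.0036
  = 1382.74
Round up → n = 1383 per group.

n = 1383 per group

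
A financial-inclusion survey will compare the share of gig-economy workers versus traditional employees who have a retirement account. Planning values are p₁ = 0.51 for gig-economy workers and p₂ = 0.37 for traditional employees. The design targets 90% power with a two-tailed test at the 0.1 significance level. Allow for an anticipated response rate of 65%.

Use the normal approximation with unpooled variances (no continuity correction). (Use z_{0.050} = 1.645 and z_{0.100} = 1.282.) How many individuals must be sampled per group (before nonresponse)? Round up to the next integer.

n = 325 per group

n = (z_{α/2} + z_β)² · [p₁(1−p₁) + p₂(1−p₂)] / (p₁ − p₂)²
  = (1.645 + 1.282)² · (0.51·0.49 + 0.37·0.63) / (0.14)²
  = (2.927)² · (0.2499 + 0.2331) / 0.0196
  = 8.5673 · 0.4830 / 0.0196
  = 211.12
Adjust for 65% response: 211.12 / 0.65 = 324.81.
Round up → n = 325 per group.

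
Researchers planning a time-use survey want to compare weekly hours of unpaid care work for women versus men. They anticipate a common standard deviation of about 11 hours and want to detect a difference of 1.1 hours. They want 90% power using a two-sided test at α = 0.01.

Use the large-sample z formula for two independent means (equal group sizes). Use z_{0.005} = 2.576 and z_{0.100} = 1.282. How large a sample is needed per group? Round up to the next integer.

n = (z_{α/2} + z_β)² · (σ₁² + σ₂²) / δ²
  = (2.576 + 1.282)² · (2·11² = 242) / 1.1²
  = 14.8842 · 242 / 1.21
  = 2976.83
Round up → n = 2977 per group.

n = 2977 per group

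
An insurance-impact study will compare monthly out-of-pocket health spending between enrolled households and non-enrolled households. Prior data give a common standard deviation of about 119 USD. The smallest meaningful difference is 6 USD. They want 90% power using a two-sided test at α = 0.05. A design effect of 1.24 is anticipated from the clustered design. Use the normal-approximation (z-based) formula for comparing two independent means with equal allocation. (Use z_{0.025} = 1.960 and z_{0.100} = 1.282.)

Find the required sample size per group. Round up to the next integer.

n = (z_{α/2} + z_β)² · (σ₁² + σ₂²) / δ²
  = (1.960 + 1.282)² · (2·119² = 28322) / 6²
  = 10.5106 · 28322 / 36
  = 8268.89
Design effect: 1.24 × 8268.89 = 10253.43.
Round up → n = 10254 per group.

n = 10254 per group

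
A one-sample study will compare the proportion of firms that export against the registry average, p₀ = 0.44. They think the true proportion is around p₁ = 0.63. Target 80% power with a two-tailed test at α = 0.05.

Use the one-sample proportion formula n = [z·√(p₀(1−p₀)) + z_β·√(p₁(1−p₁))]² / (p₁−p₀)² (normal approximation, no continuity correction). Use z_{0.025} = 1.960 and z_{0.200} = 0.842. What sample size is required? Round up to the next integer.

n = 53

n = [z_{α/2}·√(p₀q₀) + z_β·√(p₁q₁)]² / (p₁ − p₀)²
  = [1.960·√(0.44·0.56) + 0.842·√(0.63·0.37)]² / (0.19)²
  = [1.960·0.4964 + 0.842·0.4828]² / 0.0361
  = [1.3794]² / 0.0361
  = 52.71
Round up → n = 53.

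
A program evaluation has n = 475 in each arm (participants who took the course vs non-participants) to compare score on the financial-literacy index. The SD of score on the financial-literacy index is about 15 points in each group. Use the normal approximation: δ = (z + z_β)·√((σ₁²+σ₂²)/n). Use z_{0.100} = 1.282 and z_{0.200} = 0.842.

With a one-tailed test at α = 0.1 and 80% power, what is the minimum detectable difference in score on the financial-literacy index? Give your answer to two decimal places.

δ = (z_α + z_β) · √((σ₁²+σ₂²)/n)
  = (1.282 + 0.842) · √(450/475)
  = 2.124 · √0.94737
  = 2.124 · 0.9733
  = 2.0673

Minimum detectable difference ≈ 2.07 points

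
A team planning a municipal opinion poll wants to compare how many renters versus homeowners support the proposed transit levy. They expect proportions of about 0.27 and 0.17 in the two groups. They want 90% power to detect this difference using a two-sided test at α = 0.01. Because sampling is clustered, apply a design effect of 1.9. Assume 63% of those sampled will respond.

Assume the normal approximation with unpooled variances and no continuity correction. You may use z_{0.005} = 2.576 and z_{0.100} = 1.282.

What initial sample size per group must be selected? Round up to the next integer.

n = 1519 per group

n = (z_{α/2} + z_β)² · [p₁(1−p₁) + p₂(1−p₂)] / (p₁ − p₂)²
  = (2.576 + 1.282)² · (0.27·0.73 + 0.17·0.83) / (0.10)²
  = (3.858)² · (0.1971 + 0.1411) / 0.0100
  = 14.8842 · 0.3382 / 0.0100
  = 503.38
Design effect: 1.9 × 503.38 = 956.43.
Adjust for 63% response: 956.43 / 0.63 = 1518.14.
Round up → n = 1519 per group.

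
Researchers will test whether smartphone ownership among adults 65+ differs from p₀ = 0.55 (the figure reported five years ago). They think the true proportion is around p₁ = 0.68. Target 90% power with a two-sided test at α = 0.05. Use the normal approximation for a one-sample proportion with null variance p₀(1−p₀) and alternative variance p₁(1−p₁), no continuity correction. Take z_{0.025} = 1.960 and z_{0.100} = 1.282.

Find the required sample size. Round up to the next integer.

n = 147

n = [z_{α/2}·√(p₀q₀) + z_β·√(p₁q₁)]² / (p₁ − p₀)²
  = [1.960·√(0.55·0.45) + 1.282·√(0.68·0.32)]² / (0.13)²
  = [1.960·0.4975 + 1.282·0.4665]² / 0.0169
  = [1.5731]² / 0.0169
  = 146.43
Round up → n = 147.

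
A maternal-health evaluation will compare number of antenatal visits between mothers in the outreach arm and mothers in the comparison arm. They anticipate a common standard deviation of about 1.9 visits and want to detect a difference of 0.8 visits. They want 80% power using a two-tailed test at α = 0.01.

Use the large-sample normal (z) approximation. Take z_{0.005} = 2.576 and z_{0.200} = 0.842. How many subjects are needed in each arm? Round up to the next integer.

n = (z_{α/2} + z_β)² · (σ₁² + σ₂²) / δ²
  = (2.576 + 0.842)² · (2·1.9² = 7.22) / 0.8²
  = 11.6827 · 7.22 / 0.64
  = 131.80
Round up → n = 132 per group.

n = 132 per group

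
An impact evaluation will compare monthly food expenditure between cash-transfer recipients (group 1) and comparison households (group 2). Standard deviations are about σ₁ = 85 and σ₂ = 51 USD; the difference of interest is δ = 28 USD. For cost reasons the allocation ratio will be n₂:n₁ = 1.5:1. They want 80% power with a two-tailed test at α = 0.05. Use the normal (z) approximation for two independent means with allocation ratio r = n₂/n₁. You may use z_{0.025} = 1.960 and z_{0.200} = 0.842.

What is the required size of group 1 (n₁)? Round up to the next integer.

n₁ = (z_{α/2} + z_β)² · (σ₁² + σ₂²/r) / δ²
   = (1.960 + 0.842)² · (85² + 51²/1.5) / 28²
   = 7.8512 · (7225 + 1734) / 784
   = 7.8512 · 8959 / 784
   = 89.72
Round up → n₁ = 90; n₂ = r·n₁ = 1.5 × 90 = 135.

n₁ = 90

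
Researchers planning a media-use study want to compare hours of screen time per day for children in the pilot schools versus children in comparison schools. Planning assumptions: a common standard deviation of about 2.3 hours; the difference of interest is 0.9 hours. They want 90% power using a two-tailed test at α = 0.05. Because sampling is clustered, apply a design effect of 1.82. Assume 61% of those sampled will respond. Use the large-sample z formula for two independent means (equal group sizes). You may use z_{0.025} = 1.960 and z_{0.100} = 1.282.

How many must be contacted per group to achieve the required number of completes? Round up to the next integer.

n = (z_{α/2} + z_β)² · (σ₁² + σ₂²) / δ²
  = (1.960 + 1.282)² · (2·2.3² = 10.58) / 0.9²
  = 10.5106 · 10.58 / 0.81
  = 137.29
Design effect: 1.82 × 137.29 = 249.86.
Adjust for 61% response: 249.86 / 0.61 = 409.61.
Round up → n = 410 per group.

n = 410 per group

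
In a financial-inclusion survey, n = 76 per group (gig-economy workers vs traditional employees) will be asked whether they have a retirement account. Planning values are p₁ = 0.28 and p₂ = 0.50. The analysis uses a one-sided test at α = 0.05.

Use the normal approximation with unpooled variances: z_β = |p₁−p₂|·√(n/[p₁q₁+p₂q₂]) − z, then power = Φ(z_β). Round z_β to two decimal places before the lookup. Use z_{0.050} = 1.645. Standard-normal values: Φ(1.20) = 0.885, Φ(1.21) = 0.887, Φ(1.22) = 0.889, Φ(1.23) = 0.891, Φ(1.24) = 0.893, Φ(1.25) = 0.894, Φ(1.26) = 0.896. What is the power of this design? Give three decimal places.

z_β = |p₁−p₂|·√(n/[p₁q₁+p₂q₂]) − z_α
    = 0.22 · √(76/0.4516) − 1.645
    = 0.22 · 12.9727 − 1.645
    = 2.8540 − 1.645 = 1.2090 → 1.21
Power = Φ(1.21) = 0.887.

Power ≈ 0.887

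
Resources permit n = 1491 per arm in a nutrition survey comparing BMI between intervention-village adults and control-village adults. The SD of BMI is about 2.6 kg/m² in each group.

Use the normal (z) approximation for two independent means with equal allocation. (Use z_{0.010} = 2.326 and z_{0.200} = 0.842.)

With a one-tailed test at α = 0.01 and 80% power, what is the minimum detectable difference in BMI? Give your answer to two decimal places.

Minimum detectable difference ≈ 0.30 kg/m²

δ = (z_α + z_β) · √((σ₁²+σ₂²)/n)
  = (2.326 + 0.842) · √(13.52/1491)
  = 3.168 · √0.00907
  = 3.168 · 0.0952
  = 0.3017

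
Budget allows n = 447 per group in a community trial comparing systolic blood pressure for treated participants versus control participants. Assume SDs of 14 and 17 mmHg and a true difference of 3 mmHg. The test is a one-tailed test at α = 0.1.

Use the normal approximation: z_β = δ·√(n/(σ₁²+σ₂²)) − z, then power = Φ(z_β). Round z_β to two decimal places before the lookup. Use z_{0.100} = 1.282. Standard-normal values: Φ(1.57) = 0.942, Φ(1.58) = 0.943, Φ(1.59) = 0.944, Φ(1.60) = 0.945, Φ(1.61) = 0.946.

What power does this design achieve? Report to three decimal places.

Power ≈ 0.945

z_β = δ·√(n/(σ₁²+σ₂²)) − z_α
    = 3 · √(447/485) − 1.282
    = 3 · 0.96003 − 1.282
    = 2.8801 − 1.282 = 1.5981 → 1.60
Power = Φ(1.60) = 0.945.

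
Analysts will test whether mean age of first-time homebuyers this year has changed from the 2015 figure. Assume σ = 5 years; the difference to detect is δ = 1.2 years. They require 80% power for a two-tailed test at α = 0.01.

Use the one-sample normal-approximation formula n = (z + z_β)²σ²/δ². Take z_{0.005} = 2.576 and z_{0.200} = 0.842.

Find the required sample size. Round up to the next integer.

n = 203

n = (z_{α/2} + z_β)² · σ² / δ²
  = (2.576 + 0.842)² · 5² / 1.2²
  = 11.6827 · 25 / 1.44
  = 202.83
Round up → n = 203.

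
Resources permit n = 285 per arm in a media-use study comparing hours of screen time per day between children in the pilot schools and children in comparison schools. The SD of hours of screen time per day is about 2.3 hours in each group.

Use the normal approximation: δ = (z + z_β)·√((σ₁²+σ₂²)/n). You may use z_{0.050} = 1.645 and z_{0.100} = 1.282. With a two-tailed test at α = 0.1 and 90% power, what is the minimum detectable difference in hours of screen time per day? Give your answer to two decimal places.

Minimum detectable difference ≈ 0.56 hours

δ = (z_{α/2} + z_β) · √((σ₁²+σ₂²)/n)
  = (1.645 + 1.282) · √(10.58/285)
  = 2.927 · √0.03712
  = 2.927 · 0.1927
  = 0.5640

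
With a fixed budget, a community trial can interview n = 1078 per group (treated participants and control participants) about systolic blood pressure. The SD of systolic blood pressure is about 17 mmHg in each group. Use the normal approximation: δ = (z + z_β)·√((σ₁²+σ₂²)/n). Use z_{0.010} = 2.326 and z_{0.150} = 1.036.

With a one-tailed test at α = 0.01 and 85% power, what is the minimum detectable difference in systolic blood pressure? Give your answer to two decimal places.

Minimum detectable difference ≈ 2.46 mmHg

δ = (z_α + z_β) · √((σ₁²+σ₂²)/n)
  = (2.326 + 1.036) · √(578/1078)
  = 3.362 · √0.53618
  = 3.362 · 0.7322
  = 2.4618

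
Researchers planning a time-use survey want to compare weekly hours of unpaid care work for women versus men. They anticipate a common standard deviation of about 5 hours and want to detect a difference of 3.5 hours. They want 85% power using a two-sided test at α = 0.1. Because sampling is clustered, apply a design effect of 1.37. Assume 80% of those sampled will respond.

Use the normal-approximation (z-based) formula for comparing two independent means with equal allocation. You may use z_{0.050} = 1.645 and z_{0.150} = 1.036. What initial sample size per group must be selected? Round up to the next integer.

n = 51 per group

n = (z_{α/2} + z_β)² · (σ₁² + σ₂²) / δ²
  = (1.645 + 1.036)² · (2·5² = 50) / 3.5²
  = 7.1878 · 50 / 12.25
  = 29.34
Design effect: 1.37 × 29.34 = 40.19.
Adjust for 80% response: 40.19 / 0.80 = 50.24.
Round up → n = 51 per group.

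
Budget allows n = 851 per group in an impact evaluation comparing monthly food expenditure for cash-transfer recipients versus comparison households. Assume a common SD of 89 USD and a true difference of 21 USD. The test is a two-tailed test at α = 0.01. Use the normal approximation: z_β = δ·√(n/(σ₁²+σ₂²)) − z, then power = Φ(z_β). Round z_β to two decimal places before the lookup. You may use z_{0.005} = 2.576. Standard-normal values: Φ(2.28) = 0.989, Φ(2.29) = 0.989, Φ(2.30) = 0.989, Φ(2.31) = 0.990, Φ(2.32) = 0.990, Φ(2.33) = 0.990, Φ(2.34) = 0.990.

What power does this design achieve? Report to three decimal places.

z_β = δ·√(n/(σ₁²+σ₂²)) − z_{α/2}
    = 21 · √(851/15842) − 2.576
    = 21 · 0.23177 − 2.576
    = 4.8672 − 2.576 = 2.2912 → 2.29
Power = Φ(2.29) = 0.989.

Power ≈ 0.989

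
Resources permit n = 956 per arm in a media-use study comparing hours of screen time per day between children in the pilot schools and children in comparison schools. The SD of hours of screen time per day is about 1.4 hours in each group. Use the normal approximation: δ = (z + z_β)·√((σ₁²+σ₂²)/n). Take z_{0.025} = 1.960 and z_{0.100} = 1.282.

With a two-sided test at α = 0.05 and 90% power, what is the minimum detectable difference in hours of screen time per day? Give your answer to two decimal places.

δ = (z_{α/2} + z_β) · √((σ₁²+σ₂²)/n)
  = (1.960 + 1.282) · √(3.92/956)
  = 3.242 · √0.0041
  = 3.242 · 0.0640
  = 0.2076

Minimum detectable difference ≈ 0.21 hours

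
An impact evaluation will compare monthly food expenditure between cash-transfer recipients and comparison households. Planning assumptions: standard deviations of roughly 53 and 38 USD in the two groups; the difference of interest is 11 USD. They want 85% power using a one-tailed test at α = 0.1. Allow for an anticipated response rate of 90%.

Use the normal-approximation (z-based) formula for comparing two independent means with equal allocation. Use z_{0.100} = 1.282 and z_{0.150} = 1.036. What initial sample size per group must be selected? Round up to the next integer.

n = (z_α + z_β)² · (σ₁² + σ₂²) / δ²
  = (1.282 + 1.036)² · (53² + 38² = 4253) / 11²
  = 5.3731 · 4253 / 121
  = 188.86
Adjust for 90% response: 188.86 / 0.90 = 209.84.
Round up → n = 210 per group.

n = 210 per group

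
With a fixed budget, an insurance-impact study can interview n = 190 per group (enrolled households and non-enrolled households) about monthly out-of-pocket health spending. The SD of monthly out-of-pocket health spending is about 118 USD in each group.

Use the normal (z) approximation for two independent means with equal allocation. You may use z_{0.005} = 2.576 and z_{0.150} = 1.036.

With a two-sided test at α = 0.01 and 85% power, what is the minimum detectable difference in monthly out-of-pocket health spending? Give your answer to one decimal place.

Minimum detectable difference ≈ 43.7 USD

δ = (z_{α/2} + z_β) · √((σ₁²+σ₂²)/n)
  = (2.576 + 1.036) · √(27848/190)
  = 3.612 · √146.5684
  = 3.612 · 12.1065
  = 43.7288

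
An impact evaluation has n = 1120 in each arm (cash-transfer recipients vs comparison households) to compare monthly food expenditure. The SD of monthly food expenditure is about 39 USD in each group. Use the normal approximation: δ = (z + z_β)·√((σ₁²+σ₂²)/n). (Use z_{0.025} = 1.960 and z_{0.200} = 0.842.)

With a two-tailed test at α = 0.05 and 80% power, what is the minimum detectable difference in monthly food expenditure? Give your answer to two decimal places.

δ = (z_{α/2} + z_β) · √((σ₁²+σ₂²)/n)
  = (1.960 + 0.842) · √(3042/1120)
  = 2.802 · √2.7161
  = 2.802 · 1.6481
  = 4.6178

Minimum detectable difference ≈ 4.62 USD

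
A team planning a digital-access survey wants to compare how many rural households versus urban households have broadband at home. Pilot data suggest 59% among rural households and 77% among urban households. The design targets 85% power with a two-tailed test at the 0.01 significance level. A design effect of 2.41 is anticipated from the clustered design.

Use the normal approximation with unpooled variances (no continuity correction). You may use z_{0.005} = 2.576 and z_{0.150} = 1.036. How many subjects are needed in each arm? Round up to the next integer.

n = 407 per group

n = (z_{α/2} + z_β)² · [p₁(1−p₁) + p₂(1−p₂)] / (p₁ − p₂)²
  = (2.576 + 1.036)² · (0.59·0.41 + 0.77·0.23) / (-0.18)²
  = (3.612)² · (0.2419 + 0.1771) / 0.0324
  = 13.0465 · 0.4190 / 0.0324
  = 168.72
Design effect: 2.41 × 168.72 = 406.61.
Round up → n = 407 per group.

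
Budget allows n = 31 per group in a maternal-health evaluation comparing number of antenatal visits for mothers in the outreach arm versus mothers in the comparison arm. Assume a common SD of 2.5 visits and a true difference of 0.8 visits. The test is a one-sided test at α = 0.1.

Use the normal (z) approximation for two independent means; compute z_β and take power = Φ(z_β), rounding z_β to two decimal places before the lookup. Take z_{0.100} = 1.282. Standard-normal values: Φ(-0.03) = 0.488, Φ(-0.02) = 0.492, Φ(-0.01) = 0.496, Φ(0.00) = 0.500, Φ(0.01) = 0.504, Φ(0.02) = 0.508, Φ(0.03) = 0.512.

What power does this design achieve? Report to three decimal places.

z_β = δ·√(n/(σ₁²+σ₂²)) − z_α
    = 0.8 · √(31/12.5) − 1.282
    = 0.8 · 1.57480 − 1.282
    = 1.2598 − 1.282 = -0.0222 → -0.02
Power = Φ(-0.02) = 0.492.

Power ≈ 0.492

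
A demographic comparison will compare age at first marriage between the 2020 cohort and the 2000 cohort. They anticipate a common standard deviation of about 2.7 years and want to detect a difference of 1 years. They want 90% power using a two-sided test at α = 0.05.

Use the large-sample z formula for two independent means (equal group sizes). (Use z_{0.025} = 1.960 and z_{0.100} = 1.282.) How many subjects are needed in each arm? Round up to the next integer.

n = 154 per group

n = (z_{α/2} + z_β)² · (σ₁² + σ₂²) / δ²
  = (1.960 + 1.282)² · (2·2.7² = 14.58) / 1²
  = 10.5106 · 14.58 / 1
  = 153.24
Round up → n = 154 per group.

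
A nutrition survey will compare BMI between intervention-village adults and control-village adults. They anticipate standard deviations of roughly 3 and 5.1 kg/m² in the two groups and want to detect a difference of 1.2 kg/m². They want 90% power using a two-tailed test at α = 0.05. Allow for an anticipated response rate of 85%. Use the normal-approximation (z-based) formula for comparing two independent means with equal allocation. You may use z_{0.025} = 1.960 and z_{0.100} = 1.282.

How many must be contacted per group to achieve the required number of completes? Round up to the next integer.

n = 301 per group

n = (z_{α/2} + z_β)² · (σ₁² + σ₂²) / δ²
  = (1.960 + 1.282)² · (3² + 5.1² = 35.01) / 1.2²
  = 10.5106 · 35.01 / 1.44
  = 255.54
Adjust for 85% response: 255.54 / 0.85 = 300.63.
Round up → n = 301 per group.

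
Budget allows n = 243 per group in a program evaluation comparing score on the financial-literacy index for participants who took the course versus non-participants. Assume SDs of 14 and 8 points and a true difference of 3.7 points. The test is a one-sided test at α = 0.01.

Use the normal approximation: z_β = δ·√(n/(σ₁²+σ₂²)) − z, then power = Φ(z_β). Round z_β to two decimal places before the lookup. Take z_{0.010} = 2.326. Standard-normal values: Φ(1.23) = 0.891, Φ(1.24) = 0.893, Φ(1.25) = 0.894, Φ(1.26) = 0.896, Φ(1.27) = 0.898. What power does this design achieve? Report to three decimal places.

z_β = δ·√(n/(σ₁²+σ₂²)) − z_α
    = 3.7 · √(243/260) − 2.326
    = 3.7 · 0.96676 − 2.326
    = 3.5770 − 2.326 = 1.2510 → 1.25
Power = Φ(1.25) = 0.894.

Power ≈ 0.894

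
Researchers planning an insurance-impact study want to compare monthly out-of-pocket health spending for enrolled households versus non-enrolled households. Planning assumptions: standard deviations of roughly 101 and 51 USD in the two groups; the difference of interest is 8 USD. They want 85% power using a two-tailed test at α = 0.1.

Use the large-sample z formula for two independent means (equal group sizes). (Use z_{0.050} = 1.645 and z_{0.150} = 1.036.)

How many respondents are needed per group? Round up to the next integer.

n = (z_{α/2} + z_β)² · (σ₁² + σ₂²) / δ²
  = (1.645 + 1.036)² · (101² + 51² = 12802) / 8²
  = 7.1878 · 12802 / 64
  = 1437.78
Round up → n = 1438 per group.

n = 1438 per group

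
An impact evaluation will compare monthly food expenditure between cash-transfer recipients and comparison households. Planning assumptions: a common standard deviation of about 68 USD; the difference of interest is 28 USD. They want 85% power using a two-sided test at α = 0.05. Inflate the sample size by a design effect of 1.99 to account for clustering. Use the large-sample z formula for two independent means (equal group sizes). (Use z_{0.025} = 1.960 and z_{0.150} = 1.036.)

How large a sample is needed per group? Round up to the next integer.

n = (z_{α/2} + z_β)² · (σ₁² + σ₂²) / δ²
  = (1.960 + 1.036)² · (2·68² = 9248) / 28²
  = 8.9760 · 9248 / 784
  = 105.88
Design effect: 1.99 × 105.88 = 210.70.
Round up → n = 211 per group.

n = 211 per group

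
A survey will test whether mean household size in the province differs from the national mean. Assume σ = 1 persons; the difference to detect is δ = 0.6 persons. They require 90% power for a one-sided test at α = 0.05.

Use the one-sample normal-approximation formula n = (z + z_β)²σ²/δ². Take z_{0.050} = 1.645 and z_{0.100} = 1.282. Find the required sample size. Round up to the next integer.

n = 24

n = (z_α + z_β)² · σ² / δ²
  = (1.645 + 1.282)² · 1² / 0.6²
  = 8.5673 · 1 / 0.36
  = 23.80
Round up → n = 24.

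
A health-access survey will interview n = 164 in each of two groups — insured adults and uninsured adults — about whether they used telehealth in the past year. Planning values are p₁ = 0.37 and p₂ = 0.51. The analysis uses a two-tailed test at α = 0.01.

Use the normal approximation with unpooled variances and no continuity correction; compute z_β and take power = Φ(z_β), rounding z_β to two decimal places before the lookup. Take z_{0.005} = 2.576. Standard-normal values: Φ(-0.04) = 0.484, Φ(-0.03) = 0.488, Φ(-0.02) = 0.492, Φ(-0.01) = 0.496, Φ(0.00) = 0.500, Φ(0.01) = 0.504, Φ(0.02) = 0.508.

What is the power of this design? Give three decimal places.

z_β = |p₁−p₂|·√(n/[p₁q₁+p₂q₂]) − z_{α/2}
    = 0.14 · √(164/0.4830) − 2.576
    = 0.14 · 18.4267 − 2.576
    = 2.5797 − 2.576 = 0.0037 → 0.00
Power = Φ(0.00) = 0.500.

Power ≈ 0.500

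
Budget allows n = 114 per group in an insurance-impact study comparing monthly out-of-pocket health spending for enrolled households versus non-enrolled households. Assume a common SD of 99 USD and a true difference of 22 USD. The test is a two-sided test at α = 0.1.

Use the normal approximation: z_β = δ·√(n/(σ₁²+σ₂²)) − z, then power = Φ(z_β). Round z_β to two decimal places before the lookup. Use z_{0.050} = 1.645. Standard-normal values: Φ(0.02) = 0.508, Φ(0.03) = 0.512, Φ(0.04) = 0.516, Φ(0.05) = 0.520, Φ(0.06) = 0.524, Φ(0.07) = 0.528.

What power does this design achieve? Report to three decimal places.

z_β = δ·√(n/(σ₁²+σ₂²)) − z_{α/2}
    = 22 · √(114/19602) − 1.645
    = 22 · 0.07626 − 1.645
    = 1.6777 − 1.645 = 0.0327 → 0.03
Power = Φ(0.03) = 0.512.

Power ≈ 0.512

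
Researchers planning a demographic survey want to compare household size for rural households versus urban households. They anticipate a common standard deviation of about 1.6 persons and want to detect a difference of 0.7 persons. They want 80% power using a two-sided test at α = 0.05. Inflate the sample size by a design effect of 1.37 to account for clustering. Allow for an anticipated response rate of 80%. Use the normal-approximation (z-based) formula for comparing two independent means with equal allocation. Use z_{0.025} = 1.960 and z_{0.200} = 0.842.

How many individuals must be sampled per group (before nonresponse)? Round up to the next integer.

n = (z_{α/2} + z_β)² · (σ₁² + σ₂²) / δ²
  = (1.960 + 0.842)² · (2·1.6² = 5.12) / 0.7²
  = 7.8512 · 5.12 / 0.49
  = 82.04
Design effect: 1.37 × 82.04 = 112.39.
Adjust for 80% response: 112.39 / 0.80 = 140.49.
Round up → n = 141 per group.

n = 141 per group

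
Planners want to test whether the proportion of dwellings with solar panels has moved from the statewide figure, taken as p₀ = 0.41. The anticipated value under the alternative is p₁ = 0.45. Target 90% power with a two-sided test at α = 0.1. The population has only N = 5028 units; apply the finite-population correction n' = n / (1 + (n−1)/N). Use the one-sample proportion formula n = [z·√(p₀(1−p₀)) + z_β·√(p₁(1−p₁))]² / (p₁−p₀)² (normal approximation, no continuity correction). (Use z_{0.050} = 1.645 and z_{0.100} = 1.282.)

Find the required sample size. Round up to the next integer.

n = [z_{α/2}·√(p₀q₀) + z_β·√(p₁q₁)]² / (p₁ − p₀)²
  = [1.645·√(0.41·0.59) + 1.282·√(0.45·0.55)]² / (0.04)²
  = [1.645·0.4918 + 1.282·0.4975]² / 0.0016
  = [1.4469]² / 0.0016
  = 1308.36
Finite-population correction (N = 5028): 1308.36 / (1 + (1308.36 − 1)/5028) = 1038.37.
Round up → n = 1039.

n = 1039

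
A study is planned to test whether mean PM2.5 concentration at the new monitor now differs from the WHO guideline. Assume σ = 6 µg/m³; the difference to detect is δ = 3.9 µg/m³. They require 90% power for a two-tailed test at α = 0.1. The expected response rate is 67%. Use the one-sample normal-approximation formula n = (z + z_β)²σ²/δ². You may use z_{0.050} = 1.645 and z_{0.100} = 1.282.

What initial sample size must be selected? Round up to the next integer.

n = 31

n = (z_{α/2} + z_β)² · σ² / δ²
  = (1.645 + 1.282)² · 6² / 3.9²
  = 8.5673 · 36 / 15.21
  = 20.28
Adjust for 67% response: 20.28 / 0.67 = 30.27.
Round up → n = 31.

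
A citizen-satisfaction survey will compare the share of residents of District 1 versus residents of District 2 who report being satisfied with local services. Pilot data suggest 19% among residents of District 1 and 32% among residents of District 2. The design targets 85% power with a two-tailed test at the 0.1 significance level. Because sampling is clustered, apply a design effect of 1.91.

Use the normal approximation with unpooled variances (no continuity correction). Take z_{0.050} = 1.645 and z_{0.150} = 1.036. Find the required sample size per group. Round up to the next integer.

n = (z_{α/2} + z_β)² · [p₁(1−p₁) + p₂(1−p₂)] / (p₁ − p₂)²
  = (1.645 + 1.036)² · (0.19·0.81 + 0.32·0.68) / (-0.13)²
  = (2.681)² · (0.1539 + 0.2176) / 0.0169
  = 7.1878 · 0.3715 / 0.0169
  = 158.00
Design effect: 1.91 × 158.00 = 301.79.
Round up → n = 302 per group.

n = 302 per group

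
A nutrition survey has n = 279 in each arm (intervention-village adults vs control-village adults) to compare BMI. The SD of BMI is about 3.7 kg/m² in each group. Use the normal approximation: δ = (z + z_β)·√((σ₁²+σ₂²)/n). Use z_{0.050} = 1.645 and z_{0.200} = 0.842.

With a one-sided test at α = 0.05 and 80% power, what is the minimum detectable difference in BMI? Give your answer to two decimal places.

δ = (z_α + z_β) · √((σ₁²+σ₂²)/n)
  = (1.645 + 0.842) · √(27.38/279)
  = 2.487 · √0.09814
  = 2.487 · 0.3133
  = 0.7791

Minimum detectable difference ≈ 0.78 kg/m²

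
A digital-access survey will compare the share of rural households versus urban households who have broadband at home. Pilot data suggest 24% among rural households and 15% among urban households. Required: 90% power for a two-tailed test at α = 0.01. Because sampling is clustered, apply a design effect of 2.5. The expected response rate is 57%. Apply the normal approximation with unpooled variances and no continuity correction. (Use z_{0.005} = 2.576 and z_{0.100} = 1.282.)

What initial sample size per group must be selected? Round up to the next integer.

n = (z_{α/2} + z_β)² · [p₁(1−p₁) + p₂(1−p₂)] / (p₁ − p₂)²
  = (2.576 + 1.282)² · (0.24·0.76 + 0.15·0.85) / (0.09)²
  = (3.858)² · (0.1824 + 0.1275) / 0.0081
  = 14.8842 · 0.3099 / 0.0081
  = 569.46
Design effect: 2.5 × 569.46 = 1423.64.
Adjust for 57% response: 1423.64 / 0.57 = 2497.62.
Round up → n = 2498 per group.

n = 2498 per group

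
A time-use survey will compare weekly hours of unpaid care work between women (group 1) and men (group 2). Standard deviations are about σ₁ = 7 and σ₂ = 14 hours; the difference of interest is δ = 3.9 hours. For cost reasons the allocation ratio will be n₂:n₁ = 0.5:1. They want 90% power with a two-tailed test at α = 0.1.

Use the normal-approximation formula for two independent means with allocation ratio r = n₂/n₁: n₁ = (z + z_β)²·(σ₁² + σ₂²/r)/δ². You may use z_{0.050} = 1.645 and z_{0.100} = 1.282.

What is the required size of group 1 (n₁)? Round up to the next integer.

n₁ = 249

n₁ = (z_{α/2} + z_β)² · (σ₁² + σ₂²/r) / δ²
   = (1.645 + 1.282)² · (7² + 14²/0.5) / 3.9²
   = 8.5673 · (49 + 392) / 15.21
   = 8.5673 · 441 / 15.21
   = 248.40
Round up → n₁ = 249; n₂ = r·n₁ = 0.5 × 249 = 125.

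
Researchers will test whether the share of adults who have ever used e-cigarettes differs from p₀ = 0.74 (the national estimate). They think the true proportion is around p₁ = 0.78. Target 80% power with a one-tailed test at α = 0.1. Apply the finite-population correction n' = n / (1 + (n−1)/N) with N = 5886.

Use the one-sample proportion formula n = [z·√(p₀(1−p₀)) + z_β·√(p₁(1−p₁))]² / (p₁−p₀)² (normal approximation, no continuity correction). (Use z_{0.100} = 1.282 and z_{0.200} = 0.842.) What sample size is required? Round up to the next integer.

n = [z_α·√(p₀q₀) + z_β·√(p₁q₁)]² / (p₁ − p₀)²
  = [1.282·√(0.74·0.26) + 0.842·√(0.78·0.22)]² / (0.04)²
  = [1.282·0.4386 + 0.842·0.4142]² / 0.0016
  = [0.9111]² / 0.0016
  = 518.84
Finite-population correction (N = 5886): 518.84 / (1 + (518.84 − 1)/5886) = 476.89.
Round up → n = 477.

n = 477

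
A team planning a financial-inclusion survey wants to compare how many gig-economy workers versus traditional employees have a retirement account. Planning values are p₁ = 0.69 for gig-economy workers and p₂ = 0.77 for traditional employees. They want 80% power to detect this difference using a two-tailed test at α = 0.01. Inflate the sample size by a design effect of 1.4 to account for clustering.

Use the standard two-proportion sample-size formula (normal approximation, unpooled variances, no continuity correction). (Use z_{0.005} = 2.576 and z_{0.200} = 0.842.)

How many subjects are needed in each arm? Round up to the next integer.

n = (z_{α/2} + z_β)² · [p₁(1−p₁) + p₂(1−p₂)] / (p₁ − p₂)²
  = (2.576 + 0.842)² · (0.69·0.31 + 0.77·0.23) / (-0.08)²
  = (3.418)² · (0.2139 + 0.1771) / 0.0064
  = 11.6827 · 0.3910 / 0.0064
  = 713.74
Design effect: 1.4 × 713.74 = 999.24.
Round up → n = 1000 per group.

n = 1000 per group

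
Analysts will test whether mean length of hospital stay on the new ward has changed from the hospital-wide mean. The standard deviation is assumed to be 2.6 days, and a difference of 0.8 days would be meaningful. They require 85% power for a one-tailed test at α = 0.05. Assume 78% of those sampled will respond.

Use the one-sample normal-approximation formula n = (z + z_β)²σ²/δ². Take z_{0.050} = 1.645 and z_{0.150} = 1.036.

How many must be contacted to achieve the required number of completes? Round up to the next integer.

n = (z_α + z_β)² · σ² / δ²
  = (1.645 + 1.036)² · 2.6² / 0.8²
  = 7.1878 · 6.76 / 0.64
  = 75.92
Adjust for 78% response: 75.92 / 0.78 = 97.33.
Round up → n = 98.

n = 98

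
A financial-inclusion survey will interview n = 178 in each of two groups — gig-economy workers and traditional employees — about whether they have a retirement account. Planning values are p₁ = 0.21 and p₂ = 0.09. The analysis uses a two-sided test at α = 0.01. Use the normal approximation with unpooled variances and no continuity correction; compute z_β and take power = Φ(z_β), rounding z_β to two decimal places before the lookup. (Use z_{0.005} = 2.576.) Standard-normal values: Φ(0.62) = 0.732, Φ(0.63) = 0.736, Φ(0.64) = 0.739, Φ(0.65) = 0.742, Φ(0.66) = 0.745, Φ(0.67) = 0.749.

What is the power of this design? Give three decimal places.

Power ≈ 0.739

z_β = |p₁−p₂|·√(n/[p₁q₁+p₂q₂]) − z_{α/2}
    = 0.12 · √(178/0.2478) − 2.576
    = 0.12 · 26.8015 − 2.576
    = 3.2162 − 2.576 = 0.6402 → 0.64
Power = Φ(0.64) = 0.739.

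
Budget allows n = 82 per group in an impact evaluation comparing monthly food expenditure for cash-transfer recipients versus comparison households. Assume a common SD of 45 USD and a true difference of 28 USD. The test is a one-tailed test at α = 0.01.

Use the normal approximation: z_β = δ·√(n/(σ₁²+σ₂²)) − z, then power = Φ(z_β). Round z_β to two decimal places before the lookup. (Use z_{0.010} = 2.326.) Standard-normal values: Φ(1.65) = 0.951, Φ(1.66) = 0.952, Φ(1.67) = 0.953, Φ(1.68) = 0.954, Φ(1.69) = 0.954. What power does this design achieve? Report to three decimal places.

Power ≈ 0.952

z_β = δ·√(n/(σ₁²+σ₂²)) − z_α
    = 28 · √(82/4050) − 2.326
    = 28 · 0.14229 − 2.326
    = 3.9842 − 2.326 = 1.6582 → 1.66
Power = Φ(1.66) = 0.952.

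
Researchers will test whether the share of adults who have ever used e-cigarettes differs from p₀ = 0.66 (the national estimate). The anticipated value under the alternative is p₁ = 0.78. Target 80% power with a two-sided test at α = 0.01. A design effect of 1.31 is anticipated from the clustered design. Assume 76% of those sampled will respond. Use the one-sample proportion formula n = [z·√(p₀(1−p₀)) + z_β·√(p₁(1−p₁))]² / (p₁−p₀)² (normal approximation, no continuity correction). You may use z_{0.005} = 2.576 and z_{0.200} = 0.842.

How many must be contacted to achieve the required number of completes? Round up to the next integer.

n = 295

n = [z_{α/2}·√(p₀q₀) + z_β·√(p₁q₁)]² / (p₁ − p₀)²
  = [2.576·√(0.66·0.34) + 0.842·√(0.78·0.22)]² / (0.12)²
  = [2.576·0.4737 + 0.842·0.4142]² / 0.0144
  = [1.5691]² / 0.0144
  = 170.97
Design effect: 1.31 × 170.97 = 223.97.
Adjust for 76% response: 223.97 / 0.76 = 294.70.
Round up → n = 295.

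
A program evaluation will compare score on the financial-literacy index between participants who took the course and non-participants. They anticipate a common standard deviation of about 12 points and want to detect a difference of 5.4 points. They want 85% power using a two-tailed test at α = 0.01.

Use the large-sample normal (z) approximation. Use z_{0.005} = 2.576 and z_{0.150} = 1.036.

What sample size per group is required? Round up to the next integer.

n = (z_{α/2} + z_β)² · (σ₁² + σ₂²) / δ²
  = (2.576 + 1.036)² · (2·12² = 288) / 5.4²
  = 13.0465 · 288 / 29.16
  = 128.85
Round up → n = 129 per group.

n = 129 per group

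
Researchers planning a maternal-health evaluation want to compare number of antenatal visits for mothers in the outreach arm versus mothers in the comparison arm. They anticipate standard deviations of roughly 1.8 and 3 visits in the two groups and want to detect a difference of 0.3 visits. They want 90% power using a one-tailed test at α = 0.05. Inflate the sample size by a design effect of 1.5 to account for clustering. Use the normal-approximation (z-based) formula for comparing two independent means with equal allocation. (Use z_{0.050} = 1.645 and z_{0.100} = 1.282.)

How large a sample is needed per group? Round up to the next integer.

n = (z_α + z_β)² · (σ₁² + σ₂²) / δ²
  = (1.645 + 1.282)² · (1.8² + 3² = 12.24) / 0.3²
  = 8.5673 · 12.24 / 0.09
  = 1165.16
Design effect: 1.5 × 1165.16 = 1747.74.
Round up → n = 1748 per group.

n = 1748 per group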